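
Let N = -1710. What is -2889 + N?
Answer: -4599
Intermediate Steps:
-2889 + N = -2889 - 1710 = -4599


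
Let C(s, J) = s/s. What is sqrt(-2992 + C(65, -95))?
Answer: I*sqrt(2991) ≈ 54.69*I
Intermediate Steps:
C(s, J) = 1
sqrt(-2992 + C(65, -95)) = sqrt(-2992 + 1) = sqrt(-2991) = I*sqrt(2991)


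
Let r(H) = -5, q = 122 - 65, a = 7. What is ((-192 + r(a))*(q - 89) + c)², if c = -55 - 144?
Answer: 37271025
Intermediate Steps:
q = 57
c = -199
((-192 + r(a))*(q - 89) + c)² = ((-192 - 5)*(57 - 89) - 199)² = (-197*(-32) - 199)² = (6304 - 199)² = 6105² = 37271025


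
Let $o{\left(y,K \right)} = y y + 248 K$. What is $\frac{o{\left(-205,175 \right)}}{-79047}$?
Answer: $- \frac{28475}{26349} \approx -1.0807$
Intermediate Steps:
$o{\left(y,K \right)} = y^{2} + 248 K$
$\frac{o{\left(-205,175 \right)}}{-79047} = \frac{\left(-205\right)^{2} + 248 \cdot 175}{-79047} = \left(42025 + 43400\right) \left(- \frac{1}{79047}\right) = 85425 \left(- \frac{1}{79047}\right) = - \frac{28475}{26349}$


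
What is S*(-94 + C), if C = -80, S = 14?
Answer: -2436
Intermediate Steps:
S*(-94 + C) = 14*(-94 - 80) = 14*(-174) = -2436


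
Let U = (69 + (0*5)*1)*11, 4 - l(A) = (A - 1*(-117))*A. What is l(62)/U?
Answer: -3698/253 ≈ -14.617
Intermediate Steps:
l(A) = 4 - A*(117 + A) (l(A) = 4 - (A - 1*(-117))*A = 4 - (A + 117)*A = 4 - (117 + A)*A = 4 - A*(117 + A))
U = 759 (U = (69 + 0*1)*11 = (69 + 0)*11 = 69*11 = 759)
l(62)/U = (4 - 1*62² - 117*62)/759 = (4 - 1*3844 - 7254)*(1/759) = (4 - 3844 - 7254)*(1/759) = -11094*1/759 = -3698/253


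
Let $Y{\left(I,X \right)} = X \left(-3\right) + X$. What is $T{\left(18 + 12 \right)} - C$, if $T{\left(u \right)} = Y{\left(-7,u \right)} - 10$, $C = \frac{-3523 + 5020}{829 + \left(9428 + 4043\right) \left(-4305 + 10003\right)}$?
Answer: $- \frac{5373102587}{76758587} \approx -70.0$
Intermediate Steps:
$Y{\left(I,X \right)} = - 2 X$ ($Y{\left(I,X \right)} = - 3 X + X = - 2 X$)
$C = \frac{1497}{76758587}$ ($C = \frac{1497}{829 + 13471 \cdot 5698} = \frac{1497}{829 + 76757758} = \frac{1497}{76758587} \approx 1.9503 \cdot 10^{-5}$)
$T{\left(u \right)} = -10 - 2 u$ ($T{\left(u \right)} = - 2 u - 10 = -10 - 2 u$)
$T{\left(18 + 12 \right)} - C = \left(-10 - 2 \left(18 + 12\right)\right) - \frac{1497}{76758587} = \left(-10 - 60\right) - \frac{1497}{76758587} = -70 - \frac{1497}{76758587} = - \frac{5373102587}{76758587}$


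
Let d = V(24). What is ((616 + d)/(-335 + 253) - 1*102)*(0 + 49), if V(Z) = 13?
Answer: -440657/82 ≈ -5373.9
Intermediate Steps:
d = 13
((616 + d)/(-335 + 253) - 1*102)*(0 + 49) = ((616 + 13)/(-335 + 253) - 1*102)*(0 + 49) = (629/(-82) - 102)*49 = (629*(-1/82) - 102)*49 = (-629/82 - 102)*49 = -8993/82*49 = -440657/82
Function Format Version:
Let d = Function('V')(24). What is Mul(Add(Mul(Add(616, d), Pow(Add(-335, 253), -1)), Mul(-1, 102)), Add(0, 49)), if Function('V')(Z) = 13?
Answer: Rational(-440657, 82) ≈ -5373.9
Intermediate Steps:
d = 13
Mul(Add(Mul(Add(616, d), Pow(Add(-335, 253), -1)), Mul(-1, 102)), Add(0, 49)) = Mul(Add(Mul(Add(616, 13), Pow(Add(-335, 253), -1)), Mul(-1, 102)), Add(0, 49)) = Mul(Add(Mul(629, Pow(-82, -1)), -102), 49) = Mul(Add(Mul(629, Rational(-1, 82)), -102), 49) = Mul(Add(Rational(-629, 82), -102), 49) = Mul(Rational(-8993, 82), 49) = Rational(-440657, 82)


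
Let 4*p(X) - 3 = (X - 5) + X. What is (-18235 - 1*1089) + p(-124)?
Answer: -38773/2 ≈ -19387.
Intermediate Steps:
p(X) = -1/2 + X/2 (p(X) = 3/4 + ((X - 5) + X)/4 = 3/4 + ((-5 + X) + X)/4 = 3/4 + (-5 + 2*X)/4 = 3/4 + (-5/4 + X/2) = -1/2 + X/2)
(-18235 - 1*1089) + p(-124) = (-18235 - 1*1089) + (-1/2 + (1/2)*(-124)) = (-18235 - 1089) + (-1/2 - 62) = -19324 - 125/2 = -38773/2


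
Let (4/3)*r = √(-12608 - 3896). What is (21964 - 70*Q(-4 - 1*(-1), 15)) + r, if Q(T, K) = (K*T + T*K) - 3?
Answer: 28474 + 3*I*√4126/2 ≈ 28474.0 + 96.351*I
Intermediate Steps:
Q(T, K) = -3 + 2*K*T (Q(T, K) = (K*T + K*T) - 3 = 2*K*T - 3 = -3 + 2*K*T)
r = 3*I*√4126/2 (r = 3*√(-12608 - 3896)/4 = 3*√(-16504)/4 = 3*(2*I*√4126)/4 = 3*I*√4126/2 ≈ 96.351*I)
(21964 - 70*Q(-4 - 1*(-1), 15)) + r = (21964 - 70*(-3 + 2*15*(-4 - 1*(-1)))) + 3*I*√4126/2 = (21964 - 70*(-3 + 2*15*(-4 + 1))) + 3*I*√4126/2 = (21964 - 70*(-3 + 2*15*(-3))) + 3*I*√4126/2 = (21964 - 70*(-3 - 90)) + 3*I*√4126/2 = (21964 - 70*(-93)) + 3*I*√4126/2 = (21964 + 6510) + 3*I*√4126/2 = 28474 + 3*I*√4126/2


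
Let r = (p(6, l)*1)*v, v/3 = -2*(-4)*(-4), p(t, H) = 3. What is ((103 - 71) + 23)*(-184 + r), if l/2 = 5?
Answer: -25960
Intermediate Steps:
l = 10 (l = 2*5 = 10)
v = -96 (v = 3*(-2*(-4)*(-4)) = 3*(8*(-4)) = 3*(-32) = -96)
r = -288 (r = (3*1)*(-96) = 3*(-96) = -288)
((103 - 71) + 23)*(-184 + r) = ((103 - 71) + 23)*(-184 - 288) = (32 + 23)*(-472) = 55*(-472) = -25960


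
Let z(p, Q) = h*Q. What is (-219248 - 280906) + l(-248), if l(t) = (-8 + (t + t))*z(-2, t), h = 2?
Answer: -250170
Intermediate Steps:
z(p, Q) = 2*Q
l(t) = 2*t*(-8 + 2*t) (l(t) = (-8 + (t + t))*(2*t) = (-8 + 2*t)*(2*t) = 2*t*(-8 + 2*t))
(-219248 - 280906) + l(-248) = (-219248 - 280906) + 4*(-248)*(-4 - 248) = -500154 + 4*(-248)*(-252) = -500154 + 249984 = -250170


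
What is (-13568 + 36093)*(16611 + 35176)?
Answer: 1166502175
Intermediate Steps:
(-13568 + 36093)*(16611 + 35176) = 22525*51787 = 1166502175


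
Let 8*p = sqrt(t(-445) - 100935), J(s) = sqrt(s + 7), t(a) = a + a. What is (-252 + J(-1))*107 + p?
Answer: -26964 + 107*sqrt(6) + 5*I*sqrt(4073)/8 ≈ -26702.0 + 39.888*I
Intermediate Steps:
t(a) = 2*a
J(s) = sqrt(7 + s)
p = 5*I*sqrt(4073)/8 (p = sqrt(2*(-445) - 100935)/8 = sqrt(-890 - 100935)/8 = sqrt(-101825)/8 = (5*I*sqrt(4073))/8 = 5*I*sqrt(4073)/8 ≈ 39.888*I)
(-252 + J(-1))*107 + p = (-252 + sqrt(7 - 1))*107 + 5*I*sqrt(4073)/8 = (-252 + sqrt(6))*107 + 5*I*sqrt(4073)/8 = (-26964 + 107*sqrt(6)) + 5*I*sqrt(4073)/8 = -26964 + 107*sqrt(6) + 5*I*sqrt(4073)/8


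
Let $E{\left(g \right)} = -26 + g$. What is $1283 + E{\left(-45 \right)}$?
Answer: $1212$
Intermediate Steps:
$1283 + E{\left(-45 \right)} = 1283 - 71 = 1212$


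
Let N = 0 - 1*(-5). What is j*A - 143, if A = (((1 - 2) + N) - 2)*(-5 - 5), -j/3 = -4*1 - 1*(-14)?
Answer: 457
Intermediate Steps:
N = 5 (N = 0 + 5 = 5)
j = -30 (j = -3*(-4*1 - 1*(-14)) = -3*(-4 + 14) = -3*10 = -30)
A = -20 (A = (((1 - 2) + 5) - 2)*(-5 - 5) = ((-1 + 5) - 2)*(-10) = (4 - 2)*(-10) = 2*(-10) = -20)
j*A - 143 = -30*(-20) - 143 = 600 - 143 = 457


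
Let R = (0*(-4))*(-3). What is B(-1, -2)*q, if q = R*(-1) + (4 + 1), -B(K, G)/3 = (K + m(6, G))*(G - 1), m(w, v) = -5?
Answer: -270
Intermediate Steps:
R = 0 (R = 0*(-3) = 0)
B(K, G) = -3*(-1 + G)*(-5 + K) (B(K, G) = -3*(K - 5)*(G - 1) = -3*(-5 + K)*(-1 + G) = -3*(-1 + G)*(-5 + K))
q = 5 (q = 0*(-1) + (4 + 1) = 0 + 5 = 5)
B(-1, -2)*q = (-15 + 3*(-1) + 15*(-2) - 3*(-2)*(-1))*5 = (-15 - 3 - 30 - 6)*5 = -54*5 = -270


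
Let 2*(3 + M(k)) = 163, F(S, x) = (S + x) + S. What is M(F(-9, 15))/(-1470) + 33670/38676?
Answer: 7743139/9475620 ≈ 0.81716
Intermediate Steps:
F(S, x) = x + 2*S
M(k) = 157/2 (M(k) = -3 + (½)*163 = -3 + 163/2 = 157/2)
M(F(-9, 15))/(-1470) + 33670/38676 = (157/2)/(-1470) + 33670/38676 = (157/2)*(-1/1470) + 33670*(1/38676) = -157/2940 + 16835/19338 = 7743139/9475620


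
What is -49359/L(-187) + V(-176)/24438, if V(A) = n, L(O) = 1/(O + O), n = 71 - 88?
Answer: 451131980491/24438 ≈ 1.8460e+7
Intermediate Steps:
n = -17
L(O) = 1/(2*O)
V(A) = -17
-49359/L(-187) + V(-176)/24438 = -49359/((½)/(-187)) - 17/24438 = -49359/((½)*(-1/187)) - 17*1/24438 = -49359/(-1/374) - 17/24438 = -49359*(-374) - 17/24438 = 18460266 - 17/24438 = 451131980491/24438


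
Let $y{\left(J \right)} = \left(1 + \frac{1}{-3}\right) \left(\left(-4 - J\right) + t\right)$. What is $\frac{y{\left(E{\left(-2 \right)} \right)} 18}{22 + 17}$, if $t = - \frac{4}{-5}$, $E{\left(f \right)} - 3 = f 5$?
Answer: $\frac{76}{65} \approx 1.1692$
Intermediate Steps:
$E{\left(f \right)} = 3 + 5 f$ ($E{\left(f \right)} = 3 + f 5 = 3 + 5 f$)
$t = \frac{4}{5}$ ($t = \left(-4\right) \left(- \frac{1}{5}\right) = \frac{4}{5} \approx 0.8$)
$y{\left(J \right)} = - \frac{32}{15} - \frac{2 J}{3}$ ($y{\left(J \right)} = \left(1 + \frac{1}{-3}\right) \left(\left(-4 - J\right) + \frac{4}{5}\right) = \left(1 - \frac{1}{3}\right) \left(- \frac{16}{5} - J\right) = \frac{2 \left(- \frac{16}{5} - J\right)}{3} = - \frac{32}{15} - \frac{2 J}{3}$)
$\frac{y{\left(E{\left(-2 \right)} \right)} 18}{22 + 17} = \frac{\left(- \frac{32}{15} - \frac{2 \left(3 + 5 \left(-2\right)\right)}{3}\right) 18}{22 + 17} = \frac{\left(- \frac{32}{15} - \frac{2 \left(3 - 10\right)}{3}\right) 18}{39} = \left(- \frac{32}{15} - - \frac{14}{3}\right) 18 \cdot \frac{1}{39} = \left(- \frac{32}{15} + \frac{14}{3}\right) 18 \cdot \frac{1}{39} = \frac{38}{15} \cdot 18 \cdot \frac{1}{39} = \frac{228}{5} \cdot \frac{1}{39} = \frac{76}{65}$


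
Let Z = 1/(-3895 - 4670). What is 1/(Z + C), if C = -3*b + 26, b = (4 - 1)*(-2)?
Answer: 8565/376859 ≈ 0.022727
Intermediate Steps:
b = -6 (b = 3*(-2) = -6)
Z = -1/8565 (Z = 1/(-8565) = -1/8565 ≈ -0.00011675)
C = 44 (C = -3*(-6) + 26 = 18 + 26 = 44)
1/(Z + C) = 1/(-1/8565 + 44) = 1/(376859/8565) = 8565/376859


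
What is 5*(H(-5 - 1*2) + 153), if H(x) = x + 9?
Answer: 775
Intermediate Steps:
H(x) = 9 + x
5*(H(-5 - 1*2) + 153) = 5*((9 + (-5 - 1*2)) + 153) = 5*((9 + (-5 - 2)) + 153) = 5*((9 - 7) + 153) = 5*(2 + 153) = 5*155 = 775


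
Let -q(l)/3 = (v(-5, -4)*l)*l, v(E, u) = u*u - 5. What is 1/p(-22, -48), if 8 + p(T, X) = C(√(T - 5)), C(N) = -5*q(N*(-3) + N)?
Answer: -1/17828 ≈ -5.6092e-5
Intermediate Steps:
v(E, u) = -5 + u² (v(E, u) = u² - 5 = -5 + u²)
q(l) = -33*l² (q(l) = -3*(-5 + (-4)²)*l*l = -3*(-5 + 16)*l*l = -3*11*l*l = -33*l²)
C(N) = 660*N² (C(N) = -(-165)*(N*(-3) + N)² = -(-165)*(-3*N + N)² = -(-165)*(-2*N)² = -(-165)*4*N² = -(-660)*N² = 660*N²)
p(T, X) = -3308 + 660*T (p(T, X) = -8 + 660*(√(T - 5))² = -8 + 660*(√(-5 + T))² = -8 + 660*(-5 + T) = -8 + (-3300 + 660*T) = -3308 + 660*T)
1/p(-22, -48) = 1/(-3308 + 660*(-22)) = 1/(-3308 - 14520) = 1/(-17828) = -1/17828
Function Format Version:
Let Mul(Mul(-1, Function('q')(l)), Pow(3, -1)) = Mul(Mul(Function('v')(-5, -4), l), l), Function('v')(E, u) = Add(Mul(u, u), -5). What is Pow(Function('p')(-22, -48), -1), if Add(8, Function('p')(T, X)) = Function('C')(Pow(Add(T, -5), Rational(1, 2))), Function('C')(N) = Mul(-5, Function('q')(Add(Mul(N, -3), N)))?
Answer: Rational(-1, 17828) ≈ -5.6092e-5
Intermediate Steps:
Function('v')(E, u) = Add(-5, Pow(u, 2)) (Function('v')(E, u) = Add(Pow(u, 2), -5) = Add(-5, Pow(u, 2)))
Function('q')(l) = Mul(-33, Pow(l, 2)) (Function('q')(l) = Mul(-3, Mul(Mul(Add(-5, Pow(-4, 2)), l), l)) = Mul(-3, Mul(Mul(Add(-5, 16), l), l)) = Mul(-3, Mul(Mul(11, l), l)) = Mul(-3, Mul(11, Pow(l, 2))) = Mul(-33, Pow(l, 2)))
Function('C')(N) = Mul(660, Pow(N, 2)) (Function('C')(N) = Mul(-5, Mul(-33, Pow(Add(Mul(N, -3), N), 2))) = Mul(-5, Mul(-33, Pow(Add(Mul(-3, N), N), 2))) = Mul(-5, Mul(-33, Pow(Mul(-2, N), 2))) = Mul(-5, Mul(-33, Mul(4, Pow(N, 2)))) = Mul(-5, Mul(-132, Pow(N, 2))) = Mul(660, Pow(N, 2)))
Function('p')(T, X) = Add(-3308, Mul(660, T)) (Function('p')(T, X) = Add(-8, Mul(660, Pow(Pow(Add(T, -5), Rational(1, 2)), 2))) = Add(-8, Mul(660, Pow(Pow(Add(-5, T), Rational(1, 2)), 2))) = Add(-8, Mul(660, Add(-5, T))) = Add(-8, Add(-3300, Mul(660, T))) = Add(-3308, Mul(660, T)))
Pow(Function('p')(-22, -48), -1) = Pow(Add(-3308, Mul(660, -22)), -1) = Pow(Add(-3308, -14520), -1) = Pow(-17828, -1) = Rational(-1, 17828)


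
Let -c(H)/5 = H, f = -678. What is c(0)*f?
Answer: 0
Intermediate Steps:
c(H) = -5*H
c(0)*f = -5*0*(-678) = 0*(-678) = 0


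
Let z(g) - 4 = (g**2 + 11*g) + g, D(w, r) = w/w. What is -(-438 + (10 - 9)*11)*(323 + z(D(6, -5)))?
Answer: 145180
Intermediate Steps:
D(w, r) = 1
z(g) = 4 + g**2 + 12*g (z(g) = 4 + ((g**2 + 11*g) + g) = 4 + (g**2 + 12*g) = 4 + g**2 + 12*g)
-(-438 + (10 - 9)*11)*(323 + z(D(6, -5))) = -(-438 + (10 - 9)*11)*(323 + (4 + 1**2 + 12*1)) = -(-438 + 1*11)*(323 + (4 + 1 + 12)) = -(-438 + 11)*(323 + 17) = -(-427)*340 = -1*(-145180) = 145180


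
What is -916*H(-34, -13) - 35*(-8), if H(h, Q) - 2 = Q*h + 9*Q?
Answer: -299252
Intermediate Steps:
H(h, Q) = 2 + 9*Q + Q*h (H(h, Q) = 2 + (Q*h + 9*Q) = 2 + (9*Q + Q*h) = 2 + 9*Q + Q*h)
-916*H(-34, -13) - 35*(-8) = -916*(2 + 9*(-13) - 13*(-34)) - 35*(-8) = -916*(2 - 117 + 442) + 280 = -916*327 + 280 = -299532 + 280 = -299252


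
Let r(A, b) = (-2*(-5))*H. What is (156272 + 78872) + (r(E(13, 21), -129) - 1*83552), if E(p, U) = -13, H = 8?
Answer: 151672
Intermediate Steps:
r(A, b) = 80 (r(A, b) = -2*(-5)*8 = 10*8 = 80)
(156272 + 78872) + (r(E(13, 21), -129) - 1*83552) = (156272 + 78872) + (80 - 1*83552) = 235144 + (80 - 83552) = 235144 - 83472 = 151672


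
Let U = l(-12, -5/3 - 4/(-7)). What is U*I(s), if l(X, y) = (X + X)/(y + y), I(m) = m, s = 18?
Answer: 4536/23 ≈ 197.22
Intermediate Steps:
l(X, y) = X/y (l(X, y) = (2*X)/((2*y)) = (2*X)*(1/(2*y)) = X/y)
U = 252/23 (U = -12/(-5/3 - 4/(-7)) = -12/(-5*1/3 - 4*(-1/7)) = -12/(-5/3 + 4/7) = -12/(-23/21) = -12*(-21/23) = 252/23 ≈ 10.957)
U*I(s) = (252/23)*18 = 4536/23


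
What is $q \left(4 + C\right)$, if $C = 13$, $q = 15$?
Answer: $255$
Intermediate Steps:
$q \left(4 + C\right) = 15 \left(4 + 13\right) = 15 \cdot 17 = 255$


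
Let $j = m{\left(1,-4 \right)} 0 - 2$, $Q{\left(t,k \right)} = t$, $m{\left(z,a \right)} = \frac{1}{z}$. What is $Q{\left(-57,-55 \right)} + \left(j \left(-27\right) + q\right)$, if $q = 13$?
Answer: $10$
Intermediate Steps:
$j = -2$ ($j = 1^{-1} \cdot 0 - 2 = 1 \cdot 0 - 2 = 0 - 2 = -2$)
$Q{\left(-57,-55 \right)} + \left(j \left(-27\right) + q\right) = -57 + \left(\left(-2\right) \left(-27\right) + 13\right) = -57 + \left(54 + 13\right) = -57 + 67 = 10$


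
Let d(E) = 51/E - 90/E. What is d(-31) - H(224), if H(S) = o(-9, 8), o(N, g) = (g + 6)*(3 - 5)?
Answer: 907/31 ≈ 29.258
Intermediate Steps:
o(N, g) = -12 - 2*g (o(N, g) = (6 + g)*(-2) = -12 - 2*g)
H(S) = -28 (H(S) = -12 - 2*8 = -12 - 16 = -28)
d(E) = -39/E
d(-31) - H(224) = -39/(-31) - 1*(-28) = -39*(-1/31) + 28 = 39/31 + 28 = 907/31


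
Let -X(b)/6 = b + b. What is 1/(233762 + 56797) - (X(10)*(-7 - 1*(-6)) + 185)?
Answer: -88620494/290559 ≈ -305.00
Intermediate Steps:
X(b) = -12*b (X(b) = -6*(b + b) = -12*b)
1/(233762 + 56797) - (X(10)*(-7 - 1*(-6)) + 185) = 1/(233762 + 56797) - ((-12*10)*(-7 - 1*(-6)) + 185) = 1/290559 - (-120*(-7 + 6) + 185) = 1/290559 - (-120*(-1) + 185) = 1/290559 - (120 + 185) = 1/290559 - 1*305 = 1/290559 - 305 = -88620494/290559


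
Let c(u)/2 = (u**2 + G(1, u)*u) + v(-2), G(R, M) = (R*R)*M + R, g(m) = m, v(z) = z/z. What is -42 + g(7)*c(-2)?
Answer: 56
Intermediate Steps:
v(z) = 1
G(R, M) = R + M*R**2 (G(R, M) = R**2*M + R = M*R**2 + R = R + M*R**2)
c(u) = 2 + 2*u**2 + 2*u*(1 + u) (c(u) = 2*((u**2 + (1*(1 + u*1))*u) + 1) = 2*((u**2 + (1*(1 + u))*u) + 1) = 2*((u**2 + (1 + u)*u) + 1) = 2*((u**2 + u*(1 + u)) + 1) = 2*(1 + u**2 + u*(1 + u)) = 2 + 2*u**2 + 2*u*(1 + u))
-42 + g(7)*c(-2) = -42 + 7*(2 + 2*(-2) + 4*(-2)**2) = -42 + 7*(2 - 4 + 4*4) = -42 + 7*(2 - 4 + 16) = -42 + 7*14 = -42 + 98 = 56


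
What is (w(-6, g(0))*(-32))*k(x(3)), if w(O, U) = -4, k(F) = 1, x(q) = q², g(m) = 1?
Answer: 128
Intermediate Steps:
(w(-6, g(0))*(-32))*k(x(3)) = -4*(-32)*1 = 128*1 = 128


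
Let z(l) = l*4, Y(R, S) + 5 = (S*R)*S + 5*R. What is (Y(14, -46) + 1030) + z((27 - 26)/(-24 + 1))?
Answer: 706533/23 ≈ 30719.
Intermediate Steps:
Y(R, S) = -5 + 5*R + R*S**2 (Y(R, S) = -5 + ((S*R)*S + 5*R) = -5 + ((R*S)*S + 5*R) = -5 + (R*S**2 + 5*R) = -5 + (5*R + R*S**2) = -5 + 5*R + R*S**2)
z(l) = 4*l
(Y(14, -46) + 1030) + z((27 - 26)/(-24 + 1)) = ((-5 + 5*14 + 14*(-46)**2) + 1030) + 4*((27 - 26)/(-24 + 1)) = ((-5 + 70 + 14*2116) + 1030) + 4*(1/(-23)) = ((-5 + 70 + 29624) + 1030) + 4*(1*(-1/23)) = (29689 + 1030) + 4*(-1/23) = 30719 - 4/23 = 706533/23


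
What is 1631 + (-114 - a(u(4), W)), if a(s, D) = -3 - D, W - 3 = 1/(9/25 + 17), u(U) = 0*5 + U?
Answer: 661007/434 ≈ 1523.1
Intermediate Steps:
u(U) = U (u(U) = 0 + U = U)
W = 1327/434 (W = 3 + 1/(9/25 + 17) = 3 + 1/(434/25) = 3 + 25/434 = 1327/434 ≈ 3.0576)
1631 + (-114 - a(u(4), W)) = 1631 + (-114 - (-3 - 1*1327/434)) = 1631 + (-114 - (-3 - 1327/434)) = 1631 + (-114 - 1*(-2629/434)) = 1631 + (-114 + 2629/434) = 1631 - 46847/434 = 661007/434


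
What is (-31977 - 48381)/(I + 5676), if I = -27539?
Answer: 80358/21863 ≈ 3.6755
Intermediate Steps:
(-31977 - 48381)/(I + 5676) = (-31977 - 48381)/(-27539 + 5676) = -80358/(-21863) = -80358*(-1/21863) = 80358/21863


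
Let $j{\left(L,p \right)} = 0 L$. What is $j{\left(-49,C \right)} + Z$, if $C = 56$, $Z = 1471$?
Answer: $1471$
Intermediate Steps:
$j{\left(L,p \right)} = 0$
$j{\left(-49,C \right)} + Z = 0 + 1471 = 1471$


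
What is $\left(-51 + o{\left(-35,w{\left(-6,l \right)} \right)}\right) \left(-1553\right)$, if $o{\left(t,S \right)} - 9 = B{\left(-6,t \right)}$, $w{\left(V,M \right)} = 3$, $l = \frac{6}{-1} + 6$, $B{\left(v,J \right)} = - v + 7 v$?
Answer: $121134$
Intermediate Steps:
$B{\left(v,J \right)} = 6 v$
$l = 0$ ($l = 6 \left(-1\right) + 6 = -6 + 6 = 0$)
$o{\left(t,S \right)} = -27$ ($o{\left(t,S \right)} = 9 + 6 \left(-6\right) = 9 - 36 = -27$)
$\left(-51 + o{\left(-35,w{\left(-6,l \right)} \right)}\right) \left(-1553\right) = \left(-51 - 27\right) \left(-1553\right) = \left(-78\right) \left(-1553\right) = 121134$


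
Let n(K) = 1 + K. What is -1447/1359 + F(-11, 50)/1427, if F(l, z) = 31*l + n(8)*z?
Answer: -1916738/1939293 ≈ -0.98837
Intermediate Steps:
F(l, z) = 9*z + 31*l (F(l, z) = 31*l + (1 + 8)*z = 31*l + 9*z = 9*z + 31*l)
-1447/1359 + F(-11, 50)/1427 = -1447/1359 + (9*50 + 31*(-11))/1427 = -1447*1/1359 + (450 - 341)*(1/1427) = -1447/1359 + 109*(1/1427) = -1447/1359 + 109/1427 = -1916738/1939293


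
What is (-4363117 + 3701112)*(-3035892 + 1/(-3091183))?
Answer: 6212584426525595185/3091183 ≈ 2.0098e+12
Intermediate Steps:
(-4363117 + 3701112)*(-3035892 + 1/(-3091183)) = -662005*(-3035892 - 1/3091183) = -662005*(-9384497740237/3091183) = 6212584426525595185/3091183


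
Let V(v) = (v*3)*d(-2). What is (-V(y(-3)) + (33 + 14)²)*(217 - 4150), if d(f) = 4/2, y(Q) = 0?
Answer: -8687997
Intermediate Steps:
d(f) = 2 (d(f) = 4*(½) = 2)
V(v) = 6*v (V(v) = (v*3)*2 = (3*v)*2 = 6*v)
(-V(y(-3)) + (33 + 14)²)*(217 - 4150) = (-6*0 + (33 + 14)²)*(217 - 4150) = (-1*0 + 47²)*(-3933) = (0 + 2209)*(-3933) = 2209*(-3933) = -8687997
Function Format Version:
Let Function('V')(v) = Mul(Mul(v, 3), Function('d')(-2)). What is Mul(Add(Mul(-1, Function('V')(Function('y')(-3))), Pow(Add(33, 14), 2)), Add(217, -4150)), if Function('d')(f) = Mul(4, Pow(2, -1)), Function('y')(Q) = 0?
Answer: -8687997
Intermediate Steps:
Function('d')(f) = 2 (Function('d')(f) = Mul(4, Rational(1, 2)) = 2)
Function('V')(v) = Mul(6, v) (Function('V')(v) = Mul(Mul(v, 3), 2) = Mul(Mul(3, v), 2) = Mul(6, v))
Mul(Add(Mul(-1, Function('V')(Function('y')(-3))), Pow(Add(33, 14), 2)), Add(217, -4150)) = Mul(Add(Mul(-1, Mul(6, 0)), Pow(Add(33, 14), 2)), Add(217, -4150)) = Mul(Add(Mul(-1, 0), Pow(47, 2)), -3933) = Mul(Add(0, 2209), -3933) = Mul(2209, -3933) = -8687997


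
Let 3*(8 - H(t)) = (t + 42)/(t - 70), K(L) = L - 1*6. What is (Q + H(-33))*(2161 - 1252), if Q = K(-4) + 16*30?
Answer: 44756433/103 ≈ 4.3453e+5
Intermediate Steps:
K(L) = -6 + L (K(L) = L - 6 = -6 + L)
Q = 470 (Q = (-6 - 4) + 16*30 = -10 + 480 = 470)
H(t) = 8 - (42 + t)/(3*(-70 + t)) (H(t) = 8 - (t + 42)/(3*(t - 70)) = 8 - (42 + t)/(3*(-70 + t)))
(Q + H(-33))*(2161 - 1252) = (470 + (-1722 + 23*(-33))/(3*(-70 - 33)))*(2161 - 1252) = (470 + (⅓)*(-1722 - 759)/(-103))*909 = (470 + (⅓)*(-1/103)*(-2481))*909 = (470 + 827/103)*909 = (49237/103)*909 = 44756433/103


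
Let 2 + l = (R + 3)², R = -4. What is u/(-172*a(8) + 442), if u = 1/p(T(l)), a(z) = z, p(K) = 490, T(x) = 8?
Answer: -1/457660 ≈ -2.1850e-6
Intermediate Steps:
l = -1 (l = -2 + (-4 + 3)² = -2 + (-1)² = -2 + 1 = -1)
u = 1/490 ≈ 0.0020408
u/(-172*a(8) + 442) = 1/(490*(-172*8 + 442)) = 1/(490*(-1376 + 442)) = (1/490)/(-934) = (1/490)*(-1/934) = -1/457660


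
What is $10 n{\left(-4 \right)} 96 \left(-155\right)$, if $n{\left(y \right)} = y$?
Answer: $595200$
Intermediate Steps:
$10 n{\left(-4 \right)} 96 \left(-155\right) = 10 \left(-4\right) 96 \left(-155\right) = \left(-40\right) 96 \left(-155\right) = \left(-3840\right) \left(-155\right) = 595200$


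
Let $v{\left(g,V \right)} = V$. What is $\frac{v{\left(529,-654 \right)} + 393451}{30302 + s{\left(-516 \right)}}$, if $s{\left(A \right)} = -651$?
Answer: $\frac{392797}{29651} \approx 13.247$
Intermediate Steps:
$\frac{v{\left(529,-654 \right)} + 393451}{30302 + s{\left(-516 \right)}} = \frac{-654 + 393451}{30302 - 651} = \frac{392797}{29651}$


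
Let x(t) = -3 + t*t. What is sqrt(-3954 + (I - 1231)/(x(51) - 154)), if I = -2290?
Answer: I*sqrt(5906596267)/1222 ≈ 62.892*I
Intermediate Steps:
x(t) = -3 + t**2
sqrt(-3954 + (I - 1231)/(x(51) - 154)) = sqrt(-3954 + (-2290 - 1231)/((-3 + 51**2) - 154)) = sqrt(-3954 - 3521/((-3 + 2601) - 154)) = sqrt(-3954 - 3521/(2598 - 154)) = sqrt(-3954 - 3521/2444) = sqrt(-9667097/2444) = I*sqrt(5906596267)/1222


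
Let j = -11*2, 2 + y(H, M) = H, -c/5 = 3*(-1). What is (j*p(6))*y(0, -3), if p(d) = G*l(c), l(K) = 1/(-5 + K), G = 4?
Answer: 88/5 ≈ 17.600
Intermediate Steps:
c = 15 (c = -15*(-1) = -5*(-3) = 15)
p(d) = 2/5 (p(d) = 4/(-5 + 15) = 4/10 = 4*(1/10) = 2/5)
y(H, M) = -2 + H
j = -22
(j*p(6))*y(0, -3) = (-22*2/5)*(-2 + 0) = -44/5*(-2) = 88/5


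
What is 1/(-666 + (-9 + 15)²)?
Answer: -1/630 ≈ -0.0015873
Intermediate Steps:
1/(-666 + (-9 + 15)²) = 1/(-666 + 6²) = 1/(-666 + 36) = 1/(-630) = -1/630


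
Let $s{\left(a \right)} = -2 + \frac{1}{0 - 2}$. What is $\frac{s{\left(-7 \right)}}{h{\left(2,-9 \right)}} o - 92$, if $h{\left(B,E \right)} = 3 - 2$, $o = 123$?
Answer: $- \frac{799}{2} \approx -399.5$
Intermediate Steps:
$s{\left(a \right)} = - \frac{5}{2}$ ($s{\left(a \right)} = -2 + \frac{1}{-2} = -2 - \frac{1}{2} = - \frac{5}{2}$)
$h{\left(B,E \right)} = 1$ ($h{\left(B,E \right)} = 3 - 2 = 1$)
$\frac{s{\left(-7 \right)}}{h{\left(2,-9 \right)}} o - 92 = - \frac{5}{2 \cdot 1} \cdot 123 - 92 = \left(- \frac{5}{2}\right) 1 \cdot 123 - 92 = \left(- \frac{5}{2}\right) 123 - 92 = - \frac{615}{2} - 92 = - \frac{799}{2}$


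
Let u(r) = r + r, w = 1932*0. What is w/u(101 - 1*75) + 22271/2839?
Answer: 22271/2839 ≈ 7.8447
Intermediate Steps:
w = 0
u(r) = 2*r
w/u(101 - 1*75) + 22271/2839 = 0/((2*(101 - 1*75))) + 22271/2839 = 0/((2*(101 - 75))) + 22271*(1/2839) = 0/((2*26)) + 22271/2839 = 0/52 + 22271/2839 = 0*(1/52) + 22271/2839 = 0 + 22271/2839 = 22271/2839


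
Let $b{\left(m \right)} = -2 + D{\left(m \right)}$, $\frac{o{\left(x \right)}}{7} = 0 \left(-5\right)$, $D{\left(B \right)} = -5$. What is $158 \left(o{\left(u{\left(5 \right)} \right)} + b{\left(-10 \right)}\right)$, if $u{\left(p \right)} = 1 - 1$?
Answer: $-1106$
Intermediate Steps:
$u{\left(p \right)} = 0$
$o{\left(x \right)} = 0$ ($o{\left(x \right)} = 7 \cdot 0 \left(-5\right) = 7 \cdot 0 = 0$)
$b{\left(m \right)} = -7$ ($b{\left(m \right)} = -2 - 5 = -7$)
$158 \left(o{\left(u{\left(5 \right)} \right)} + b{\left(-10 \right)}\right) = 158 \left(0 - 7\right) = 158 \left(-7\right) = -1106$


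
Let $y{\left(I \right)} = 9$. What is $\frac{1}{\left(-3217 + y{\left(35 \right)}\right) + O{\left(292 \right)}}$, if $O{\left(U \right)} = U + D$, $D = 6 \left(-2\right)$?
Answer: $- \frac{1}{2928} \approx -0.00034153$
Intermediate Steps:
$D = -12$
$O{\left(U \right)} = -12 + U$ ($O{\left(U \right)} = U - 12 = -12 + U$)
$\frac{1}{\left(-3217 + y{\left(35 \right)}\right) + O{\left(292 \right)}} = \frac{1}{\left(-3217 + 9\right) + \left(-12 + 292\right)} = \frac{1}{-3208 + 280} = \frac{1}{-2928} = - \frac{1}{2928}$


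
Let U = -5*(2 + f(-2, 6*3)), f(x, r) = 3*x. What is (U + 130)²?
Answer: 22500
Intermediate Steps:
U = 20 (U = -5*(2 + 3*(-2)) = -5*(2 - 6) = -5*(-4) = 20)
(U + 130)² = (20 + 130)² = 150² = 22500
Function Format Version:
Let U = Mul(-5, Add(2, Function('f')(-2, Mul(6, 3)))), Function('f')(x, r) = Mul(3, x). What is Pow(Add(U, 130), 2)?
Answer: 22500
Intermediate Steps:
U = 20 (U = Mul(-5, Add(2, Mul(3, -2))) = Mul(-5, Add(2, -6)) = Mul(-5, -4) = 20)
Pow(Add(U, 130), 2) = Pow(Add(20, 130), 2) = Pow(150, 2) = 22500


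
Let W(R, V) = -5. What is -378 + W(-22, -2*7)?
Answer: -383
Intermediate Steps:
-378 + W(-22, -2*7) = -378 - 5 = -383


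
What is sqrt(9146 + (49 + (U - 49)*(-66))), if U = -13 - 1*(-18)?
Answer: sqrt(12099) ≈ 110.00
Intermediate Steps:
U = 5 (U = -13 + 18 = 5)
sqrt(9146 + (49 + (U - 49)*(-66))) = sqrt(9146 + (49 + (5 - 49)*(-66))) = sqrt(9146 + (49 - 44*(-66))) = sqrt(9146 + (49 + 2904)) = sqrt(9146 + 2953) = sqrt(12099)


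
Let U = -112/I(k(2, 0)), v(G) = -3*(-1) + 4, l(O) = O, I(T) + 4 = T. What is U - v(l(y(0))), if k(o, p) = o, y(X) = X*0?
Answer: 49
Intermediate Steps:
y(X) = 0
I(T) = -4 + T
v(G) = 7 (v(G) = 3 + 4 = 7)
U = 56 (U = -112/(-4 + 2) = -112/(-2) = -112*(-½) = 56)
U - v(l(y(0))) = 56 - 1*7 = 56 - 7 = 49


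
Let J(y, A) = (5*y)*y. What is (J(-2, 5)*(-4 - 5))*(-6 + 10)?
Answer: -720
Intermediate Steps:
J(y, A) = 5*y**2
(J(-2, 5)*(-4 - 5))*(-6 + 10) = ((5*(-2)**2)*(-4 - 5))*(-6 + 10) = ((5*4)*(-9))*4 = (20*(-9))*4 = -180*4 = -720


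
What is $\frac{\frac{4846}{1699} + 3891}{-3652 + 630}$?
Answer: $- \frac{6615655}{5134378} \approx -1.2885$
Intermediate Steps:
$\frac{\frac{4846}{1699} + 3891}{-3652 + 630} = \frac{4846 \cdot \frac{1}{1699} + 3891}{-3022} = \left(\frac{4846}{1699} + 3891\right) \left(- \frac{1}{3022}\right) = \frac{6615655}{1699} \left(- \frac{1}{3022}\right) = - \frac{6615655}{5134378}$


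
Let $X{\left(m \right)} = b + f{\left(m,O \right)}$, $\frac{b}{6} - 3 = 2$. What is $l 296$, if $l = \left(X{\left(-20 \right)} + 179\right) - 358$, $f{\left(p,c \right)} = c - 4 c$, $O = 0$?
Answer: $-44104$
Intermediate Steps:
$b = 30$ ($b = 18 + 6 \cdot 2 = 18 + 12 = 30$)
$f{\left(p,c \right)} = - 3 c$
$X{\left(m \right)} = 30$ ($X{\left(m \right)} = 30 - 0 = 30 + 0 = 30$)
$l = -149$ ($l = \left(30 + 179\right) - 358 = 209 - 358 = -149$)
$l 296 = \left(-149\right) 296 = -44104$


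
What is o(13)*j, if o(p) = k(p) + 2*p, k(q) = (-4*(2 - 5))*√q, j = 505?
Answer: 13130 + 6060*√13 ≈ 34980.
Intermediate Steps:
k(q) = 12*√q (k(q) = (-4*(-3))*√q = 12*√q)
o(p) = 2*p + 12*√p (o(p) = 12*√p + 2*p = 2*p + 12*√p)
o(13)*j = (2*13 + 12*√13)*505 = (26 + 12*√13)*505 = 13130 + 6060*√13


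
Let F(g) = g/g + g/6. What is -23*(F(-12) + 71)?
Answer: -1610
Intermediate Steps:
F(g) = 1 + g/6 (F(g) = 1 + g*(1/6) = 1 + g/6)
-23*(F(-12) + 71) = -23*((1 + (1/6)*(-12)) + 71) = -23*((1 - 2) + 71) = -23*(-1 + 71) = -23*70 = -1610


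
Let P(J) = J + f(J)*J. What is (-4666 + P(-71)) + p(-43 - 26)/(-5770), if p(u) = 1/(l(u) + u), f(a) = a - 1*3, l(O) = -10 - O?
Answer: 29830901/57700 ≈ 517.00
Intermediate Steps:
f(a) = -3 + a (f(a) = a - 3 = -3 + a)
p(u) = -1/10 (p(u) = 1/((-10 - u) + u) = 1/(-10) = -1/10)
P(J) = J + J*(-3 + J) (P(J) = J + (-3 + J)*J = J + J*(-3 + J))
(-4666 + P(-71)) + p(-43 - 26)/(-5770) = (-4666 - 71*(-2 - 71)) - 1/10/(-5770) = (-4666 - 71*(-73)) - 1/10*(-1/5770) = (-4666 + 5183) + 1/57700 = 517 + 1/57700 = 29830901/57700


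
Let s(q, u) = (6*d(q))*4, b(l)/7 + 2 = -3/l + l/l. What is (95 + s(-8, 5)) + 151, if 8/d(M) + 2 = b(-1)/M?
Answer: 974/5 ≈ 194.80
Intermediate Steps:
b(l) = -7 - 21/l (b(l) = -14 + 7*(-3/l + l/l) = -14 + 7*(-3/l + 1) = -14 + 7*(1 - 3/l) = -14 + (7 - 21/l) = -7 - 21/l)
d(M) = 8/(-2 + 14/M) (d(M) = 8/(-2 + (-7 - 21/(-1))/M) = 8/(-2 + (-7 - 21*(-1))/M) = 8/(-2 + (-7 + 21)/M) = 8/(-2 + 14/M))
s(q, u) = -96*q/(-7 + q) (s(q, u) = (6*(-4*q/(-7 + q)))*4 = -24*q/(-7 + q)*4 = -96*q/(-7 + q))
(95 + s(-8, 5)) + 151 = (95 - 96*(-8)/(-7 - 8)) + 151 = (95 - 96*(-8)/(-15)) + 151 = (95 - 96*(-8)*(-1/15)) + 151 = (95 - 256/5) + 151 = 219/5 + 151 = 974/5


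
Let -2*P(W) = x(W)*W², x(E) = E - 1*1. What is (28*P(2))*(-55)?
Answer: 3080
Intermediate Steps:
x(E) = -1 + E (x(E) = E - 1 = -1 + E)
P(W) = -W²*(-1 + W)/2 (P(W) = -(-1 + W)*W²/2 = -W²*(-1 + W)/2)
(28*P(2))*(-55) = (28*((½)*2²*(1 - 1*2)))*(-55) = (28*((½)*4*(1 - 2)))*(-55) = (28*((½)*4*(-1)))*(-55) = (28*(-2))*(-55) = -56*(-55) = 3080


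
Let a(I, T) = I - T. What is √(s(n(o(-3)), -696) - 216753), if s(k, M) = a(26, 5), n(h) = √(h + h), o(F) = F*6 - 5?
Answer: 2*I*√54183 ≈ 465.54*I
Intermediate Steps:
o(F) = -5 + 6*F (o(F) = 6*F - 5 = -5 + 6*F)
n(h) = √2*√h (n(h) = √(2*h) = √2*√h)
s(k, M) = 21 (s(k, M) = 26 - 1*5 = 26 - 5 = 21)
√(s(n(o(-3)), -696) - 216753) = √(21 - 216753) = √(-216732) = 2*I*√54183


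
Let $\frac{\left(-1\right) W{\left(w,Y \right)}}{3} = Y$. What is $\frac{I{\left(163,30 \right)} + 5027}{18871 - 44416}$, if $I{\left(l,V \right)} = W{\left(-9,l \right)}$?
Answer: $- \frac{4538}{25545} \approx -0.17765$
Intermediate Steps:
$W{\left(w,Y \right)} = - 3 Y$
$I{\left(l,V \right)} = - 3 l$
$\frac{I{\left(163,30 \right)} + 5027}{18871 - 44416} = \frac{\left(-3\right) 163 + 5027}{18871 - 44416} = \frac{-489 + 5027}{-25545} = 4538 \left(- \frac{1}{25545}\right) = - \frac{4538}{25545}$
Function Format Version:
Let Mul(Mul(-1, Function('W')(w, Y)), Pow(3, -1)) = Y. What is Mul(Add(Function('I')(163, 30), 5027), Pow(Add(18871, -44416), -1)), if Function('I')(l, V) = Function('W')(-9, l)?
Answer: Rational(-4538, 25545) ≈ -0.17765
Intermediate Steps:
Function('W')(w, Y) = Mul(-3, Y)
Function('I')(l, V) = Mul(-3, l)
Mul(Add(Function('I')(163, 30), 5027), Pow(Add(18871, -44416), -1)) = Mul(Add(Mul(-3, 163), 5027), Pow(Add(18871, -44416), -1)) = Mul(Add(-489, 5027), Pow(-25545, -1)) = Mul(4538, Rational(-1, 25545)) = Rational(-4538, 25545)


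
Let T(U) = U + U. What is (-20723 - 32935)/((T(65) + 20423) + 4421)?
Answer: -26829/12487 ≈ -2.1486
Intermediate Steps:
T(U) = 2*U
(-20723 - 32935)/((T(65) + 20423) + 4421) = (-20723 - 32935)/((2*65 + 20423) + 4421) = -53658/((130 + 20423) + 4421) = -53658/(20553 + 4421) = -53658/24974 = -53658*1/24974 = -26829/12487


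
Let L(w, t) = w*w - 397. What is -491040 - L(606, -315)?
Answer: -857879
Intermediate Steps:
L(w, t) = -397 + w² (L(w, t) = w² - 397 = -397 + w²)
-491040 - L(606, -315) = -491040 - (-397 + 606²) = -491040 - (-397 + 367236) = -491040 - 1*366839 = -491040 - 366839 = -857879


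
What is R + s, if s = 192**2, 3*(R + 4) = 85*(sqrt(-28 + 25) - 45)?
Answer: 35585 + 85*I*sqrt(3)/3 ≈ 35585.0 + 49.075*I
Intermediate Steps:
R = -1279 + 85*I*sqrt(3)/3 (R = -4 + (85*(sqrt(-28 + 25) - 45))/3 = -4 + (85*(sqrt(-3) - 45))/3 = -4 + (85*(I*sqrt(3) - 45))/3 = -4 + (85*(-45 + I*sqrt(3)))/3 = -4 + (-3825 + 85*I*sqrt(3))/3 = -4 + (-1275 + 85*I*sqrt(3)/3) = -1279 + 85*I*sqrt(3)/3 ≈ -1279.0 + 49.075*I)
s = 36864
R + s = (-1279 + 85*I*sqrt(3)/3) + 36864 = 35585 + 85*I*sqrt(3)/3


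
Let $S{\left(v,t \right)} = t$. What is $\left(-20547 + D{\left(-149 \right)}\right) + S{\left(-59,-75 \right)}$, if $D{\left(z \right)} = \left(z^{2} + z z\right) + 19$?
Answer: $23799$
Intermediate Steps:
$D{\left(z \right)} = 19 + 2 z^{2}$ ($D{\left(z \right)} = \left(z^{2} + z^{2}\right) + 19 = 2 z^{2} + 19 = 19 + 2 z^{2}$)
$\left(-20547 + D{\left(-149 \right)}\right) + S{\left(-59,-75 \right)} = \left(-20547 + \left(19 + 2 \left(-149\right)^{2}\right)\right) - 75 = \left(-20547 + \left(19 + 2 \cdot 22201\right)\right) - 75 = \left(-20547 + \left(19 + 44402\right)\right) - 75 = \left(-20547 + 44421\right) - 75 = 23874 - 75 = 23799$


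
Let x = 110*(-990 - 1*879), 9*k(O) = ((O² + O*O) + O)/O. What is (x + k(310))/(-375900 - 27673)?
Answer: 205521/403573 ≈ 0.50925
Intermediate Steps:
k(O) = (O + 2*O²)/(9*O) (k(O) = (((O² + O*O) + O)/O)/9 = (((O² + O²) + O)/O)/9 = ((2*O² + O)/O)/9 = ((O + 2*O²)/O)/9 = (O + 2*O²)/(9*O))
x = -205590 (x = 110*(-990 - 879) = 110*(-1869) = -205590)
(x + k(310))/(-375900 - 27673) = (-205590 + (⅑ + (2/9)*310))/(-375900 - 27673) = (-205590 + (⅑ + 620/9))/(-403573) = (-205590 + 69)*(-1/403573) = -205521*(-1/403573) = 205521/403573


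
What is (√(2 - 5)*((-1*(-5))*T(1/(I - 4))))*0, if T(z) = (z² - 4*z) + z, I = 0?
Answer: 0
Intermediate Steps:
T(z) = z² - 3*z
(√(2 - 5)*((-1*(-5))*T(1/(I - 4))))*0 = (√(2 - 5)*((-1*(-5))*((-3 + 1/(0 - 4))/(0 - 4))))*0 = (√(-3)*(5*((-3 + 1/(-4))/(-4))))*0 = ((I*√3)*(5*(-(-3 - ¼)/4)))*0 = ((I*√3)*(5*(-¼*(-13/4))))*0 = ((I*√3)*(5*(13/16)))*0 = ((I*√3)*(65/16))*0 = (65*I*√3/16)*0 = 0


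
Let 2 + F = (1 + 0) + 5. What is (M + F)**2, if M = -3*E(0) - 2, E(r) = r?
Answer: 4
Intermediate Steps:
F = 4 (F = -2 + ((1 + 0) + 5) = -2 + (1 + 5) = -2 + 6 = 4)
M = -2 (M = -3*0 - 2 = 0 - 2 = -2)
(M + F)**2 = (-2 + 4)**2 = 2**2 = 4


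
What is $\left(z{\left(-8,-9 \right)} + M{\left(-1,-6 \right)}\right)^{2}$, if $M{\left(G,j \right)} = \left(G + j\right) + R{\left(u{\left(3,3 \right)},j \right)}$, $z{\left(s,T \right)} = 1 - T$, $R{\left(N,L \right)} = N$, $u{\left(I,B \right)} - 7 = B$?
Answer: $169$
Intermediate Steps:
$u{\left(I,B \right)} = 7 + B$
$M{\left(G,j \right)} = 10 + G + j$ ($M{\left(G,j \right)} = \left(G + j\right) + \left(7 + 3\right) = \left(G + j\right) + 10 = 10 + G + j$)
$\left(z{\left(-8,-9 \right)} + M{\left(-1,-6 \right)}\right)^{2} = \left(\left(1 - -9\right) - -3\right)^{2} = \left(\left(1 + 9\right) + 3\right)^{2} = \left(10 + 3\right)^{2} = 13^{2} = 169$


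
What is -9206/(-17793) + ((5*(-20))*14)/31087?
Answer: 37325246/79018713 ≈ 0.47236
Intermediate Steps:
-9206/(-17793) + ((5*(-20))*14)/31087 = -9206*(-1/17793) - 100*14*(1/31087) = 9206/17793 - 1400*1/31087 = 9206/17793 - 200/4441 = 37325246/79018713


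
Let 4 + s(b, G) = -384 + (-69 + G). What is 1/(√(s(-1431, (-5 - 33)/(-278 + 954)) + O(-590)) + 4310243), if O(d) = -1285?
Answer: 1456862134/6279429815627377 - 13*I*√1177630/6279429815627377 ≈ 2.3201e-7 - 2.2466e-12*I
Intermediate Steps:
s(b, G) = -457 + G (s(b, G) = -4 + (-384 + (-69 + G)) = -4 + (-453 + G) = -457 + G)
1/(√(s(-1431, (-5 - 33)/(-278 + 954)) + O(-590)) + 4310243) = 1/(√((-457 + (-5 - 33)/(-278 + 954)) - 1285) + 4310243) = 1/(√((-457 - 38/676) - 1285) + 4310243) = 1/(√((-457 - 38*1/676) - 1285) + 4310243) = 1/(√((-457 - 19/338) - 1285) + 4310243) = 1/(√(-154485/338 - 1285) + 4310243) = 1/(√(-588815/338) + 4310243) = 1/(I*√1177630/26 + 4310243) = 1/(4310243 + I*√1177630/26)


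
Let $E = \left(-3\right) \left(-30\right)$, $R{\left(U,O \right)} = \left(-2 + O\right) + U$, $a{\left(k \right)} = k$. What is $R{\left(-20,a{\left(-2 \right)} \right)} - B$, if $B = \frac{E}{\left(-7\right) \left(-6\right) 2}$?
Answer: $- \frac{351}{14} \approx -25.071$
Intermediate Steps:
$R{\left(U,O \right)} = -2 + O + U$
$E = 90$
$B = \frac{15}{14}$ ($B = \frac{90}{\left(-7\right) \left(-6\right) 2} = \frac{90}{42 \cdot 2} = \frac{90}{84} = 90 \cdot \frac{1}{84} = \frac{15}{14} \approx 1.0714$)
$R{\left(-20,a{\left(-2 \right)} \right)} - B = \left(-2 - 2 - 20\right) - \frac{15}{14} = -24 - \frac{15}{14} = - \frac{351}{14}$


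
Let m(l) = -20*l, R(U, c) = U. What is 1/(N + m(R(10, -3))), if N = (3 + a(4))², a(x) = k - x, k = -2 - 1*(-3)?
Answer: -1/200 ≈ -0.0050000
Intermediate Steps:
k = 1 (k = -2 + 3 = 1)
a(x) = 1 - x
N = 0 (N = (3 + (1 - 1*4))² = (3 + (1 - 4))² = (3 - 3)² = 0² = 0)
1/(N + m(R(10, -3))) = 1/(0 - 20*10) = 1/(0 - 200) = 1/(-200) = -1/200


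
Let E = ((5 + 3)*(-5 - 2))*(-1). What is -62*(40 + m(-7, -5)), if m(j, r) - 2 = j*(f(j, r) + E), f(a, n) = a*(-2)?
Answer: 27776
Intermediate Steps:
f(a, n) = -2*a
E = 56 (E = (8*(-7))*(-1) = -56*(-1) = 56)
m(j, r) = 2 + j*(56 - 2*j) (m(j, r) = 2 + j*(-2*j + 56) = 2 + j*(56 - 2*j))
-62*(40 + m(-7, -5)) = -62*(40 + (2 - 2*(-7)**2 + 56*(-7))) = -62*(40 + (2 - 2*49 - 392)) = -62*(40 + (2 - 98 - 392)) = -62*(40 - 488) = -62*(-448) = 27776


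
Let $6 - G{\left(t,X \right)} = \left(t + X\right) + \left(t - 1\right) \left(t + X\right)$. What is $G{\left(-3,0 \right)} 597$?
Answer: $-1791$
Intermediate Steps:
$G{\left(t,X \right)} = 6 - X - t - \left(-1 + t\right) \left(X + t\right)$ ($G{\left(t,X \right)} = 6 - \left(\left(t + X\right) + \left(t - 1\right) \left(t + X\right)\right) = 6 - \left(\left(X + t\right) + \left(-1 + t\right) \left(X + t\right)\right) = 6 - \left(X + t + \left(-1 + t\right) \left(X + t\right)\right) = 6 - X - t - \left(-1 + t\right) \left(X + t\right)$)
$G{\left(-3,0 \right)} 597 = \left(6 - \left(-3\right)^{2} - 0 \left(-3\right)\right) 597 = \left(6 - 9 + 0\right) 597 = \left(-3\right) 597 = -1791$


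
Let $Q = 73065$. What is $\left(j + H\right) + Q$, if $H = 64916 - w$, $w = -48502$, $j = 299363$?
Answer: $485846$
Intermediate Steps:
$H = 113418$ ($H = 64916 - -48502 = 64916 + 48502 = 113418$)
$\left(j + H\right) + Q = \left(299363 + 113418\right) + 73065 = 412781 + 73065 = 485846$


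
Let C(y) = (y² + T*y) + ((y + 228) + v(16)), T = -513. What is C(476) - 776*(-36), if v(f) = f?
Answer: 11044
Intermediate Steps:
C(y) = 244 + y² - 512*y (C(y) = (y² - 513*y) + ((y + 228) + 16) = (y² - 513*y) + ((228 + y) + 16) = (y² - 513*y) + (244 + y) = 244 + y² - 512*y)
C(476) - 776*(-36) = (244 + 476² - 512*476) - 776*(-36) = (244 + 226576 - 243712) - 1*(-27936) = -16892 + 27936 = 11044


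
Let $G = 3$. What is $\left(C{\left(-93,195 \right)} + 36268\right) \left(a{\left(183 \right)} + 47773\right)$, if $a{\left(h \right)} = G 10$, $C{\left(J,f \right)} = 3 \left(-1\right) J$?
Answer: $1747056241$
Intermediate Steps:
$C{\left(J,f \right)} = - 3 J$
$a{\left(h \right)} = 30$ ($a{\left(h \right)} = 3 \cdot 10 = 30$)
$\left(C{\left(-93,195 \right)} + 36268\right) \left(a{\left(183 \right)} + 47773\right) = \left(\left(-3\right) \left(-93\right) + 36268\right) \left(30 + 47773\right) = \left(279 + 36268\right) 47803 = 36547 \cdot 47803 = 1747056241$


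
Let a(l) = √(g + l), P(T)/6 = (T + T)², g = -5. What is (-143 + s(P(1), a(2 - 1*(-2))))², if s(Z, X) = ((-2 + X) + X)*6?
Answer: 23881 - 3720*I ≈ 23881.0 - 3720.0*I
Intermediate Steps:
P(T) = 24*T² (P(T) = 6*(T + T)² = 6*(2*T)² = 6*(4*T²) = 24*T²)
a(l) = √(-5 + l)
s(Z, X) = -12 + 12*X (s(Z, X) = (-2 + 2*X)*6 = -12 + 12*X)
(-143 + s(P(1), a(2 - 1*(-2))))² = (-143 + (-12 + 12*√(-5 + (2 - 1*(-2)))))² = (-143 + (-12 + 12*√(-5 + (2 + 2))))² = (-143 + (-12 + 12*√(-5 + 4)))² = (-143 + (-12 + 12*√(-1)))² = (-143 + (-12 + 12*I))² = (-155 + 12*I)²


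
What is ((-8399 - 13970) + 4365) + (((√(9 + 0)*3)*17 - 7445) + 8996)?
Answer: -16300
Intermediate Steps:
((-8399 - 13970) + 4365) + (((√(9 + 0)*3)*17 - 7445) + 8996) = (-22369 + 4365) + (((√9*3)*17 - 7445) + 8996) = -18004 + (((3*3)*17 - 7445) + 8996) = -18004 + ((9*17 - 7445) + 8996) = -18004 + ((153 - 7445) + 8996) = -18004 + (-7292 + 8996) = -18004 + 1704 = -16300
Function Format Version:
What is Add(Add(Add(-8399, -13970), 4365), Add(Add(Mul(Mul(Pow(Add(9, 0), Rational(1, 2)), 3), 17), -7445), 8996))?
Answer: -16300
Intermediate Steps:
Add(Add(Add(-8399, -13970), 4365), Add(Add(Mul(Mul(Pow(Add(9, 0), Rational(1, 2)), 3), 17), -7445), 8996)) = Add(Add(-22369, 4365), Add(Add(Mul(Mul(Pow(9, Rational(1, 2)), 3), 17), -7445), 8996)) = Add(-18004, Add(Add(Mul(Mul(3, 3), 17), -7445), 8996)) = Add(-18004, Add(Add(Mul(9, 17), -7445), 8996)) = Add(-18004, Add(Add(153, -7445), 8996)) = Add(-18004, Add(-7292, 8996)) = Add(-18004, 1704) = -16300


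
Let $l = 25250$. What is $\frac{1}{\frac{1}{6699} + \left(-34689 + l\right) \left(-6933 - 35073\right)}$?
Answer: $\frac{6699}{2656117553167} \approx 2.5221 \cdot 10^{-9}$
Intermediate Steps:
$\frac{1}{\frac{1}{6699} + \left(-34689 + l\right) \left(-6933 - 35073\right)} = \frac{1}{\frac{1}{6699} + \left(-34689 + 25250\right) \left(-6933 - 35073\right)} = \frac{1}{\frac{1}{6699} - -396494634} = \frac{1}{\frac{1}{6699} + 396494634} = \frac{1}{\frac{2656117553167}{6699}} = \frac{6699}{2656117553167}$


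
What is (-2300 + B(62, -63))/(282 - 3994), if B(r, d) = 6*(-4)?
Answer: 581/928 ≈ 0.62608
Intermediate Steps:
B(r, d) = -24
(-2300 + B(62, -63))/(282 - 3994) = (-2300 - 24)/(282 - 3994) = -2324/(-3712) = -2324*(-1/3712) = 581/928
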